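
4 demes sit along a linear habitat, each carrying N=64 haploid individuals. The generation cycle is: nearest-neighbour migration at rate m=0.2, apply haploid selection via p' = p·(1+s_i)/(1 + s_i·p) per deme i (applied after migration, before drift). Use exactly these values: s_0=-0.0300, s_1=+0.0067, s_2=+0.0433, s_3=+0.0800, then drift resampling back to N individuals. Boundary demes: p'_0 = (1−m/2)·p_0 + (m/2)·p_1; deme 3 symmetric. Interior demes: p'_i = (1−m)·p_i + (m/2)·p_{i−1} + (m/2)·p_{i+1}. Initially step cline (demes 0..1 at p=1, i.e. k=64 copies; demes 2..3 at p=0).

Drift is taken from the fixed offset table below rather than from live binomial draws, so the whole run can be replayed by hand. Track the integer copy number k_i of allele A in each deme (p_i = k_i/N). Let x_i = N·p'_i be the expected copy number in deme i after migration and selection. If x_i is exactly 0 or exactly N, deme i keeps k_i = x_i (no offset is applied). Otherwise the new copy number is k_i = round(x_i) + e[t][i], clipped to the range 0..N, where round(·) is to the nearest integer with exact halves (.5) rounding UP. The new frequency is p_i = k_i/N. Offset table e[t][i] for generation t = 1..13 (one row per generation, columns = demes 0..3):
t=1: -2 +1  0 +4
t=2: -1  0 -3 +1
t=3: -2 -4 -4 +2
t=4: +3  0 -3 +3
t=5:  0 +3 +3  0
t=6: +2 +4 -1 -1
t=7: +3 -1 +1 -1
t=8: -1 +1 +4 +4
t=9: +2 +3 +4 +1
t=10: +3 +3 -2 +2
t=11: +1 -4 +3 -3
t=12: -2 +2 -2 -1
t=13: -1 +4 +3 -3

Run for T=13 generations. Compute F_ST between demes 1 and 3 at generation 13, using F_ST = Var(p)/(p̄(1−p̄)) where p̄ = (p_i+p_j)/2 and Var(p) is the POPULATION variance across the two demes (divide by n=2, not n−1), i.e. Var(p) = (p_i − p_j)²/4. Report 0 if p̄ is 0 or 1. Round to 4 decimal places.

t=0: k=[64 64 0 0]
t=1: x=[64.0000 57.6384 6.6483 0.0000] k=[64 59 7 0]
t=2: x=[63.4847 54.3548 11.9053 0.7553] k=[62 54 9 2]
t=3: x=[61.1173 50.3718 13.2396 2.9062] k=[59 46 9 5]
t=4: x=[57.5249 43.6927 12.7267 5.7929] k=[61 44 10 9]
t=5: x=[59.1656 42.3957 13.7521 9.7175] k=[59 45 17 10]
t=6: x=[57.4224 43.6927 19.6728 11.4035] k=[59 48 19 10]
t=7: x=[57.7298 46.2857 21.6024 11.6138] k=[61 45 23 11]
t=8: x=[59.2683 44.4907 24.6391 12.9781] k=[58 45 29 17]
t=9: x=[56.5007 44.7899 30.0748 19.2188] k=[59 48 34 20]
t=10: x=[57.7298 47.7810 34.6746 22.5099] k=[61 51 33 25]
t=11: x=[59.8842 50.2721 34.6746 26.9935] k=[61 46 38 24]
t=12: x=[59.3709 46.7842 38.0565 26.5878] k=[57 49 36 26]
t=13: x=[55.9890 48.5783 36.9640 28.2080] k=[55 53 40 25]

0.2010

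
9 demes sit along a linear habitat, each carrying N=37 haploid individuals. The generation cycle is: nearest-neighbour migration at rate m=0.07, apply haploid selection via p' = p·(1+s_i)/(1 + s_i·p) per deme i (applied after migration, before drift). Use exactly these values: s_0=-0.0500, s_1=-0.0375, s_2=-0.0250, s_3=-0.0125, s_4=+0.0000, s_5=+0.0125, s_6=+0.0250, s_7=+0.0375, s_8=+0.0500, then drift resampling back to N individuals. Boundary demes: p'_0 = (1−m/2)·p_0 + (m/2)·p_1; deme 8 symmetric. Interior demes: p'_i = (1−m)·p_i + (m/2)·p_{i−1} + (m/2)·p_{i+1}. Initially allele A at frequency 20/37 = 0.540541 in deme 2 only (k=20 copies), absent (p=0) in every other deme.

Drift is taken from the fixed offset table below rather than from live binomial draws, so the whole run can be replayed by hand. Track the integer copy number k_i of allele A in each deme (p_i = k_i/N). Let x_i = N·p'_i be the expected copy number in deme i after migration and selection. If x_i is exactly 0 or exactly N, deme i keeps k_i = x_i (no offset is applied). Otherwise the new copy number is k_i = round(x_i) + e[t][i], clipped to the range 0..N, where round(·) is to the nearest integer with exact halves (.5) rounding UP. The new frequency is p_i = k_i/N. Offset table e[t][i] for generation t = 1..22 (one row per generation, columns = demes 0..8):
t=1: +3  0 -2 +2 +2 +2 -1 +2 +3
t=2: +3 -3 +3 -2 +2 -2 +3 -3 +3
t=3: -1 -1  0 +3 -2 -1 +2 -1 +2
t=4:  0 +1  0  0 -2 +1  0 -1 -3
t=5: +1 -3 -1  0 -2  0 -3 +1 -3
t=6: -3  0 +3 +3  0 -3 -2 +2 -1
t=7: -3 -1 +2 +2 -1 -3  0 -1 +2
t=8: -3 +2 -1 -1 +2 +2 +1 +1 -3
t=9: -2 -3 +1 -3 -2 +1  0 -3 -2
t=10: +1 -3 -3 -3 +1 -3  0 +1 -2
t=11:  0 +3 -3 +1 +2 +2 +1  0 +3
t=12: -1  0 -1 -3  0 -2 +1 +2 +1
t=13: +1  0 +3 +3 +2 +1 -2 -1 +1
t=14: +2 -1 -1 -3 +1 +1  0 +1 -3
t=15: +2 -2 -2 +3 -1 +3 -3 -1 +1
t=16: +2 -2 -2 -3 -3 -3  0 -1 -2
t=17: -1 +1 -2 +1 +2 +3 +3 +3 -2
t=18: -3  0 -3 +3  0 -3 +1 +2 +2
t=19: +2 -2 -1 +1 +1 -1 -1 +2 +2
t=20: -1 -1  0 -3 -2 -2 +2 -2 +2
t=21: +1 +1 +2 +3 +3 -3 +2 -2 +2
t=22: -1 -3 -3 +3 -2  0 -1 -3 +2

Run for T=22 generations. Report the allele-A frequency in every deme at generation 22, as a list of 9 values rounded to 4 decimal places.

[0.0811, 0.0000, 0.0000, 0.2432, 0.1081, 0.0000, 0.1622, 0.0000, 0.2162]

t=0: k=[0 0 20 0 0 0 0 0 0]
t=1: x=[0.0000 0.6742 18.3658 0.6914 0.0000 0.0000 0.0000 0.0000 0.0000] k=[0 1 16 3 0 0 0 0 0]
t=2: x=[0.0333 1.4363 14.7946 3.3119 0.1050 0.0000 0.0000 0.0000 0.0000] k=[3 0 18 1 2 0 0 0 0]
t=3: x=[2.7611 0.7080 16.5431 1.6105 1.8950 0.0709 0.0000 0.0000 0.0000] k=[2 0 17 5 0 0 0 0 0]
t=4: x=[1.8383 0.6405 15.7555 5.1886 0.1750 0.0000 0.0000 0.0000 0.0000] k=[2 2 16 5 0 0 0 0 0]
t=5: x=[1.9051 2.4027 14.8991 5.1539 0.1750 0.0000 0.0000 0.0000 0.0000] k=[3 0 14 5 0 0 0 0 0]
t=6: x=[2.7611 0.5730 12.9809 5.0846 0.1750 0.0000 0.0000 0.0000 0.0000] k=[0 1 16 8 0 0 0 0 0]
t=7: x=[0.0333 1.4363 14.9688 7.9214 0.2800 0.0000 0.0000 0.0000 0.0000] k=[0 0 17 10 0 0 0 0 0]
t=8: x=[0.0000 0.5730 15.9299 9.8041 0.3500 0.0000 0.0000 0.0000 0.0000] k=[0 3 15 9 2 0 0 0 0]
t=9: x=[0.0998 3.2014 14.1481 8.8798 2.1750 0.0709 0.0000 0.0000 0.0000] k=[0 0 15 6 0 1 0 0 0]
t=10: x=[0.0000 0.5056 13.9394 6.0411 0.2450 0.9413 0.0359 0.0000 0.0000] k=[0 0 11 3 1 0 0 0 0]
t=11: x=[0.0000 0.3707 10.1475 3.1733 1.0350 0.0354 0.0000 0.0000 0.0000] k=[0 3 7 4 3 2 0 0 0]
t=12: x=[0.0998 2.9302 6.6163 4.0247 3.0000 1.9882 0.0717 0.0000 0.0000] k=[0 3 6 1 3 0 1 0 0]
t=13: x=[0.0998 2.8963 5.5986 1.2300 2.8250 0.1417 0.9527 0.0363 0.0000] k=[1 3 9 4 5 1 0 0 0]
t=14: x=[1.0180 3.0319 8.4488 4.1633 4.8250 1.1184 0.0359 0.0000 0.0000] k=[3 2 7 1 6 2 0 0 0]
t=15: x=[2.8281 2.1319 6.4786 1.3683 5.6850 2.0944 0.0717 0.0000 0.0000] k=[5 0 4 4 5 5 0 0 0]
t=16: x=[4.6138 0.3033 3.7733 3.9900 4.9650 4.8774 0.1794 0.0000 0.0000] k=[7 0 2 1 2 2 0 0 0]
t=17: x=[6.4764 0.3033 1.8500 1.0570 1.9650 1.9529 0.0717 0.0000 0.0000] k=[5 1 0 2 4 5 3 0 0]
t=18: x=[4.6475 1.0648 0.1024 1.9763 3.9650 4.9480 3.0330 0.1089 0.0000] k=[2 1 0 5 4 2 4 2 0]
t=19: x=[1.8717 0.9635 0.2048 4.7378 3.9650 2.1652 3.9462 2.0708 0.0735] k=[4 0 0 6 5 1 3 4 2]
t=20: x=[3.6862 0.1348 0.2048 5.6941 4.8950 1.2246 3.0330 4.0252 2.1674] k=[3 0 0 3 3 0 5 2 4]
t=21: x=[2.7611 0.1011 0.1024 2.8616 2.8950 0.2835 4.8226 2.2516 4.1047] k=[4 1 2 6 6 0 7 0 6]
t=22: x=[3.7198 1.0985 2.0553 5.7982 5.7900 0.4606 6.6435 0.4718 6.0323] k=[3 0 0 9 4 0 6 0 8]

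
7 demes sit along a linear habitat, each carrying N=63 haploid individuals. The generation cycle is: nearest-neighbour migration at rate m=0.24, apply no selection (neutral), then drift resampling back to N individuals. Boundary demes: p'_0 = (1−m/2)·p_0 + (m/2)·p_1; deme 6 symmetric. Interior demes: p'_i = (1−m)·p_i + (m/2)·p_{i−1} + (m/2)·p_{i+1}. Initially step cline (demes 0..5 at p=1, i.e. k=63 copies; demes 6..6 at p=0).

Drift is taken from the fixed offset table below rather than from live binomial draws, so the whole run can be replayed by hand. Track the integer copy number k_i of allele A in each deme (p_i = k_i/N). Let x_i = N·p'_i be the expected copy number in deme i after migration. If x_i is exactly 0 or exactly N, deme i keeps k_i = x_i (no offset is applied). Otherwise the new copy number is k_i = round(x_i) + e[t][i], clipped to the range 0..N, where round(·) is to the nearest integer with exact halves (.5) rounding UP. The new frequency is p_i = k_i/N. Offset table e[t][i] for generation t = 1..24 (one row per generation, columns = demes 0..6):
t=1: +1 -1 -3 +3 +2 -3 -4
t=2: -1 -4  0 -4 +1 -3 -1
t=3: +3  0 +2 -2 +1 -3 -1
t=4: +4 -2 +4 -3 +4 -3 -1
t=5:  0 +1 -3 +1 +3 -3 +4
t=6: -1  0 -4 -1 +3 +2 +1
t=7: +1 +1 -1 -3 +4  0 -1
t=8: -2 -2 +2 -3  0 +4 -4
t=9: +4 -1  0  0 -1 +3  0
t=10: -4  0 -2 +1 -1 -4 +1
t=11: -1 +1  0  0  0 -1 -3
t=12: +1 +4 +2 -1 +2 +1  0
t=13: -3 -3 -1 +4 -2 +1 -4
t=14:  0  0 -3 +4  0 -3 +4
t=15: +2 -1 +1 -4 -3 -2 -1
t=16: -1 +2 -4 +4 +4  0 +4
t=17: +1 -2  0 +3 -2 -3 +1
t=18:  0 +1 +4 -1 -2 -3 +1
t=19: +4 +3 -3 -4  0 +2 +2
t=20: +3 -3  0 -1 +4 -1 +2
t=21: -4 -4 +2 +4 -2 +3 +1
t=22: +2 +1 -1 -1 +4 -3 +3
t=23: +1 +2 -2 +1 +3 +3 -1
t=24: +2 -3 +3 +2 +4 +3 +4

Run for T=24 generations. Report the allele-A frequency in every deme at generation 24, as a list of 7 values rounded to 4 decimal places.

[1.0000, 0.8730, 0.9206, 0.9048, 0.9206, 0.8095, 0.7778]

t=0: k=[63 63 63 63 63 63 0]
t=1: x=[63.0000 63.0000 63.0000 63.0000 63.0000 55.4400 7.5600] k=[63 63 63 63 63 52 4]
t=2: x=[63.0000 63.0000 63.0000 63.0000 61.6800 47.5600 9.7600] k=[63 63 63 63 63 45 9]
t=3: x=[63.0000 63.0000 63.0000 63.0000 60.8400 42.8400 13.3200] k=[63 63 63 63 62 40 12]
t=4: x=[63.0000 63.0000 63.0000 62.8800 59.4800 39.2800 15.3600] k=[63 63 63 60 63 36 14]
t=5: x=[63.0000 63.0000 62.6400 60.7200 59.4000 36.6000 16.6400] k=[63 63 60 62 62 34 21]
t=6: x=[63.0000 62.6400 60.6000 61.7600 58.6400 35.8000 22.5600] k=[63 63 57 61 62 38 24]
t=7: x=[63.0000 62.2800 58.2000 60.6400 59.0000 39.2000 25.6800] k=[63 63 57 58 63 39 25]
t=8: x=[63.0000 62.2800 57.8400 58.4800 59.5200 40.2000 26.6800] k=[63 60 60 55 60 44 23]
t=9: x=[62.6400 60.3600 59.4000 56.2000 57.4800 43.4000 25.5200] k=[63 59 59 56 56 46 26]
t=10: x=[62.5200 59.4800 58.6400 56.3600 54.8000 44.8000 28.4000] k=[59 59 57 57 54 41 29]
t=11: x=[59.0000 58.7600 57.2400 56.6400 52.8000 41.1200 30.4400] k=[58 60 57 57 53 40 27]
t=12: x=[58.2400 59.4000 57.3600 56.5200 51.9200 40.0000 28.5600] k=[59 63 59 56 54 41 29]
t=13: x=[59.4800 62.0400 59.1200 56.1200 52.6800 41.1200 30.4400] k=[56 59 58 60 51 42 26]
t=14: x=[56.3600 58.5200 58.3600 58.6800 51.0000 41.1600 27.9200] k=[56 59 55 63 51 38 32]
t=15: x=[56.3600 58.1600 56.4400 60.6000 50.8800 38.8400 32.7200] k=[58 57 57 57 48 37 32]
t=16: x=[57.8800 57.1200 57.0000 55.9200 47.7600 37.7200 32.6000] k=[57 59 53 60 52 38 37]
t=17: x=[57.2400 58.0400 54.5600 58.2000 51.2800 39.5600 37.1200] k=[58 56 55 61 49 37 38]
t=18: x=[57.7600 56.1200 55.8400 58.8400 49.0000 38.5600 37.8800] k=[58 57 60 58 47 36 39]
t=19: x=[57.8800 57.4800 59.4000 56.9200 47.0000 37.6800 38.6400] k=[62 60 56 53 47 40 41]
t=20: x=[61.7600 59.7600 56.1200 52.6400 46.8800 40.9600 40.8800] k=[63 57 56 52 51 40 43]
t=21: x=[62.2800 57.6000 55.6400 52.3600 49.8000 41.6800 42.6400] k=[58 54 58 56 48 45 44]
t=22: x=[57.5200 54.9600 57.2800 55.2800 48.6000 45.2400 44.1200] k=[60 56 56 54 53 42 47]
t=23: x=[59.5200 56.4800 55.7600 54.1200 51.8000 43.9200 46.4000] k=[61 58 54 55 55 47 45]
t=24: x=[60.6400 57.8800 54.6000 54.8800 54.0400 47.7200 45.2400] k=[63 55 58 57 58 51 49]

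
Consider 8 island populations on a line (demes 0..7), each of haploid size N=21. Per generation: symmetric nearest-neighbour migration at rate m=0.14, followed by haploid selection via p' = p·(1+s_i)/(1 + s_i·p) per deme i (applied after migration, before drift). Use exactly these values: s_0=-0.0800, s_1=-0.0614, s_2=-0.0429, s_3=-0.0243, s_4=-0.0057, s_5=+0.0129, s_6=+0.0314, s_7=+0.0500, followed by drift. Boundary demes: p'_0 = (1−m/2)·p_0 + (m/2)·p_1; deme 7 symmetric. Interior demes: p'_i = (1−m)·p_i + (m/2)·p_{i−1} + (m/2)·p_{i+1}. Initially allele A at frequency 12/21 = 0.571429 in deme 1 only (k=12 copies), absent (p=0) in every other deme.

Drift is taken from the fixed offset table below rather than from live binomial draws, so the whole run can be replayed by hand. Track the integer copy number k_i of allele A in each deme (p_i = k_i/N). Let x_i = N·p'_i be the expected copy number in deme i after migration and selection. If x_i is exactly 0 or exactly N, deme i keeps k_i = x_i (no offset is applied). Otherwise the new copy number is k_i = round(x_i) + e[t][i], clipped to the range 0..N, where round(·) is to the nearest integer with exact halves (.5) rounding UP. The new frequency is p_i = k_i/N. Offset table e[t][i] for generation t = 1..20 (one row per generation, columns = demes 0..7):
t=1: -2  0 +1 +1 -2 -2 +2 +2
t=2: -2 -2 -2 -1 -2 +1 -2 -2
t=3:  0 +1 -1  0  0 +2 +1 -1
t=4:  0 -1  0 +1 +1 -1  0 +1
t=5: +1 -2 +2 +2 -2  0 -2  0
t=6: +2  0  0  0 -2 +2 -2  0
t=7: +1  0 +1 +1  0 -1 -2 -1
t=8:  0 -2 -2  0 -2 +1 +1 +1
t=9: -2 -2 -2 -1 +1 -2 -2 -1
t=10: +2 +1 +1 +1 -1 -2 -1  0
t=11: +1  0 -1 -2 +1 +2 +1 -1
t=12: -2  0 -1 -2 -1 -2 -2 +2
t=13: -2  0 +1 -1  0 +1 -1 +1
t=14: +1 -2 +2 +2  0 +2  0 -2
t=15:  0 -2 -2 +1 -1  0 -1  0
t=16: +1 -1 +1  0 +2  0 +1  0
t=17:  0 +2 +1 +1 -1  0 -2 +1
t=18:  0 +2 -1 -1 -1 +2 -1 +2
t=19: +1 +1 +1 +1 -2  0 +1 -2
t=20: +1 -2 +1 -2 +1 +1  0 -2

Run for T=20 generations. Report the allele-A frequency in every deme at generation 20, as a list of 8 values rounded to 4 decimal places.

[0.1905, 0.0952, 0.1905, 0.0952, 0.0476, 0.1429, 0.0476, 0.0000]

t=0: k=[0 12 0 0 0 0 0 0]
t=1: x=[0.7753 9.9877 0.8053 0.0000 0.0000 0.0000 0.0000 0.0000] k=[0 10 2 0 0 0 0 0]
t=2: x=[0.6457 8.4185 2.3277 0.1366 0.0000 0.0000 0.0000 0.0000] k=[0 6 0 0 0 0 0 0]
t=3: x=[0.3870 4.9174 0.4023 0.0000 0.0000 0.0000 0.0000 0.0000] k=[0 6 0 0 0 0 0 0]
t=4: x=[0.3870 4.9174 0.4023 0.0000 0.0000 0.0000 0.0000 0.0000] k=[0 4 0 0 0 0 0 0]
t=5: x=[0.2579 3.2616 0.2681 0.0000 0.0000 0.0000 0.0000 0.0000] k=[1 1 2 0 0 0 0 0]
t=6: x=[0.9235 1.0075 1.7195 0.1366 0.0000 0.0000 0.0000 0.0000] k=[3 1 2 0 0 0 0 0]
t=7: x=[2.6602 1.1397 1.7195 0.1366 0.0000 0.0000 0.0000 0.0000] k=[4 1 3 1 0 0 0 0]
t=8: x=[3.5379 1.2721 2.6179 1.0453 0.0696 0.0000 0.0000 0.0000] k=[4 0 1 1 0 0 0 0]
t=9: x=[3.4716 0.3288 0.8918 0.9084 0.0696 0.0000 0.0000 0.0000] k=[1 0 0 0 1 0 0 0]
t=10: x=[0.8586 0.0657 0.0000 0.0683 0.8553 0.0709 0.0000 0.0000] k=[3 1 0 1 0 0 0 0]
t=11: x=[2.6602 1.0075 0.1340 0.8399 0.0696 0.0000 0.0000 0.0000] k=[4 1 0 0 1 0 0 0]
t=12: x=[3.5379 1.0736 0.0670 0.0683 0.8553 0.0709 0.0000 0.0000] k=[2 1 0 0 0 0 0 0]
t=13: x=[1.7888 0.9414 0.0670 0.0000 0.0000 0.0000 0.0000 0.0000] k=[0 1 1 0 0 0 0 0]
t=14: x=[0.0644 0.8753 0.8918 0.0683 0.0000 0.0000 0.0000 0.0000] k=[1 0 3 2 0 0 0 0]
t=15: x=[0.8586 0.2630 2.6179 1.8873 0.1392 0.0000 0.0000 0.0000] k=[1 0 1 3 0 0 0 0]
t=16: x=[0.8586 0.1315 1.0263 2.5936 0.2088 0.0000 0.0000 0.0000] k=[2 0 2 3 2 0 0 0]
t=17: x=[1.7234 0.2630 1.8545 2.7998 1.9200 0.1418 0.0000 0.0000] k=[2 2 3 4 1 0 0 0]
t=18: x=[1.8541 1.9547 2.8890 3.6453 1.1339 0.0709 0.0000 0.0000] k=[2 4 2 3 0 2 0 0]
t=19: x=[1.9850 3.5300 2.1248 2.6623 0.3480 1.7403 0.1444 0.0000] k=[3 5 3 4 0 2 1 0]
t=20: x=[2.9238 4.4922 3.0926 3.5764 0.4177 1.8111 1.0299 0.0735] k=[4 2 4 2 1 3 1 0]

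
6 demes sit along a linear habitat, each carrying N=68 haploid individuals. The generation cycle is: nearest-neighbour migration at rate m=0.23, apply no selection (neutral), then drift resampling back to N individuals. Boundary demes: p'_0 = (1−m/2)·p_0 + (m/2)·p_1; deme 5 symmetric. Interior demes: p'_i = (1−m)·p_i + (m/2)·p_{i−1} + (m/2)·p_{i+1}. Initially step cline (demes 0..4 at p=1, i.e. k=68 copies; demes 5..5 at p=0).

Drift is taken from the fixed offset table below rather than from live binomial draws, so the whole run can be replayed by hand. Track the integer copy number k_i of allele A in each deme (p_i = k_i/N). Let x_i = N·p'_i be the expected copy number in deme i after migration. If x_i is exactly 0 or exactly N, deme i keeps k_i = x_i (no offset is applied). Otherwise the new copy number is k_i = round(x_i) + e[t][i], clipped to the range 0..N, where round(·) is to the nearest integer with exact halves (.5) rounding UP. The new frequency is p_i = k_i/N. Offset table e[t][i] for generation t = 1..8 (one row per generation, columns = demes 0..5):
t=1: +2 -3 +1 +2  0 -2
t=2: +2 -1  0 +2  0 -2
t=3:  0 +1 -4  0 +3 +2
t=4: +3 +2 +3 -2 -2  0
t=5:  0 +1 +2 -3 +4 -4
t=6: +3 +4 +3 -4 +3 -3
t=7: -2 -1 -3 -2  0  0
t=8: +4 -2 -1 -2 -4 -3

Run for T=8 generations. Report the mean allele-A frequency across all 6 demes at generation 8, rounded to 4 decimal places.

t=0: k=[68 68 68 68 68 0]
t=1: x=[68.0000 68.0000 68.0000 68.0000 60.1800 7.8200] k=[68 68 68 68 60 6]
t=2: x=[68.0000 68.0000 68.0000 67.0800 54.7100 12.2100] k=[68 68 68 68 55 10]
t=3: x=[68.0000 68.0000 68.0000 66.5050 51.3200 15.1750] k=[68 68 68 67 54 17]
t=4: x=[68.0000 68.0000 67.8850 65.6200 51.2400 21.2550] k=[68 68 68 64 49 21]
t=5: x=[68.0000 68.0000 67.5400 62.7350 47.5050 24.2200] k=[68 68 68 60 52 20]
t=6: x=[68.0000 68.0000 67.0800 60.0000 49.2400 23.6800] k=[68 68 68 56 52 21]
t=7: x=[68.0000 68.0000 66.6200 56.9200 48.8950 24.5650] k=[68 68 64 55 49 25]
t=8: x=[68.0000 67.5400 63.4250 55.3450 46.9300 27.7600] k=[68 66 62 53 43 25]

0.7770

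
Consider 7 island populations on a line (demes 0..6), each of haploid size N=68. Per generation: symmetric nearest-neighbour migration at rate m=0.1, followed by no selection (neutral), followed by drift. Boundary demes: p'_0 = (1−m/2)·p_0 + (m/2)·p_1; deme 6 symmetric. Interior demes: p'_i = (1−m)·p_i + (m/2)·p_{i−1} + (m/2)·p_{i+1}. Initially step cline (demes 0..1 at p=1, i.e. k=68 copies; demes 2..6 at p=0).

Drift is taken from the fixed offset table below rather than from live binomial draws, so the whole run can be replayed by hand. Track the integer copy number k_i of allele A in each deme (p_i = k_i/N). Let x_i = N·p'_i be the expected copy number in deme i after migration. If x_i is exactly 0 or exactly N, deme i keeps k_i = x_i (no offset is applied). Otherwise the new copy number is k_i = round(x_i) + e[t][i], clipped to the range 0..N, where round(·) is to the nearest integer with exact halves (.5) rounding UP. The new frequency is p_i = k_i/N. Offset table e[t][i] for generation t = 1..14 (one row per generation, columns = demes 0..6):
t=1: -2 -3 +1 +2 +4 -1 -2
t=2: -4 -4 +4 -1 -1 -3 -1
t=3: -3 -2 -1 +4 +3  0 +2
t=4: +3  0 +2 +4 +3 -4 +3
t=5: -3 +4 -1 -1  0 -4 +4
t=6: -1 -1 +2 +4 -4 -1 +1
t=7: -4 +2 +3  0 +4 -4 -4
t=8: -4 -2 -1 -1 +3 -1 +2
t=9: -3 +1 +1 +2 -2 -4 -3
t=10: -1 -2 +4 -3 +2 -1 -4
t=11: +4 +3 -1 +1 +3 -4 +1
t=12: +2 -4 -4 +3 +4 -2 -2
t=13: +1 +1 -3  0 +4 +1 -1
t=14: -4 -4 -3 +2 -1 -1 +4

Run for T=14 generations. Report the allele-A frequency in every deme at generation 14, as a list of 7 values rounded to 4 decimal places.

[0.7353, 0.5735, 0.2941, 0.2647, 0.2353, 0.0294, 0.0588]

t=0: k=[68 68 0 0 0 0 0]
t=1: x=[68.0000 64.6000 3.4000 0.0000 0.0000 0.0000 0.0000] k=[68 62 4 0 0 0 0]
t=2: x=[67.7000 59.4000 6.7000 0.2000 0.0000 0.0000 0.0000] k=[64 55 11 0 0 0 0]
t=3: x=[63.5500 53.2500 12.6500 0.5500 0.0000 0.0000 0.0000] k=[61 51 12 5 0 0 0]
t=4: x=[60.5000 49.5500 13.6000 5.1000 0.2500 0.0000 0.0000] k=[64 50 16 9 3 0 0]
t=5: x=[63.3000 49.0000 17.3500 9.0500 3.1500 0.1500 0.0000] k=[60 53 16 8 3 0 0]
t=6: x=[59.6500 51.5000 17.4500 8.1500 3.1000 0.1500 0.0000] k=[59 51 19 12 0 0 0]
t=7: x=[58.6000 49.8000 20.2500 11.7500 0.6000 0.0000 0.0000] k=[55 52 23 12 5 0 0]
t=8: x=[54.8500 50.7000 23.9000 12.2000 5.1000 0.2500 0.0000] k=[51 49 23 11 8 0 0]
t=9: x=[50.9000 47.8000 23.7000 11.4500 7.7500 0.4000 0.0000] k=[48 49 25 13 6 0 0]
t=10: x=[48.0500 47.7500 25.6000 13.2500 6.0500 0.3000 0.0000] k=[47 46 30 10 8 0 0]
t=11: x=[46.9500 45.2500 29.8000 10.9000 7.7000 0.4000 0.0000] k=[51 48 29 12 11 0 0]
t=12: x=[50.8500 47.2000 29.1000 12.8000 10.5000 0.5500 0.0000] k=[53 43 25 16 15 0 0]
t=13: x=[52.5000 42.6000 25.4500 16.4000 14.3000 0.7500 0.0000] k=[54 44 22 16 18 2 0]
t=14: x=[53.5000 43.4000 22.8000 16.4000 17.1000 2.7000 0.1000] k=[50 39 20 18 16 2 4]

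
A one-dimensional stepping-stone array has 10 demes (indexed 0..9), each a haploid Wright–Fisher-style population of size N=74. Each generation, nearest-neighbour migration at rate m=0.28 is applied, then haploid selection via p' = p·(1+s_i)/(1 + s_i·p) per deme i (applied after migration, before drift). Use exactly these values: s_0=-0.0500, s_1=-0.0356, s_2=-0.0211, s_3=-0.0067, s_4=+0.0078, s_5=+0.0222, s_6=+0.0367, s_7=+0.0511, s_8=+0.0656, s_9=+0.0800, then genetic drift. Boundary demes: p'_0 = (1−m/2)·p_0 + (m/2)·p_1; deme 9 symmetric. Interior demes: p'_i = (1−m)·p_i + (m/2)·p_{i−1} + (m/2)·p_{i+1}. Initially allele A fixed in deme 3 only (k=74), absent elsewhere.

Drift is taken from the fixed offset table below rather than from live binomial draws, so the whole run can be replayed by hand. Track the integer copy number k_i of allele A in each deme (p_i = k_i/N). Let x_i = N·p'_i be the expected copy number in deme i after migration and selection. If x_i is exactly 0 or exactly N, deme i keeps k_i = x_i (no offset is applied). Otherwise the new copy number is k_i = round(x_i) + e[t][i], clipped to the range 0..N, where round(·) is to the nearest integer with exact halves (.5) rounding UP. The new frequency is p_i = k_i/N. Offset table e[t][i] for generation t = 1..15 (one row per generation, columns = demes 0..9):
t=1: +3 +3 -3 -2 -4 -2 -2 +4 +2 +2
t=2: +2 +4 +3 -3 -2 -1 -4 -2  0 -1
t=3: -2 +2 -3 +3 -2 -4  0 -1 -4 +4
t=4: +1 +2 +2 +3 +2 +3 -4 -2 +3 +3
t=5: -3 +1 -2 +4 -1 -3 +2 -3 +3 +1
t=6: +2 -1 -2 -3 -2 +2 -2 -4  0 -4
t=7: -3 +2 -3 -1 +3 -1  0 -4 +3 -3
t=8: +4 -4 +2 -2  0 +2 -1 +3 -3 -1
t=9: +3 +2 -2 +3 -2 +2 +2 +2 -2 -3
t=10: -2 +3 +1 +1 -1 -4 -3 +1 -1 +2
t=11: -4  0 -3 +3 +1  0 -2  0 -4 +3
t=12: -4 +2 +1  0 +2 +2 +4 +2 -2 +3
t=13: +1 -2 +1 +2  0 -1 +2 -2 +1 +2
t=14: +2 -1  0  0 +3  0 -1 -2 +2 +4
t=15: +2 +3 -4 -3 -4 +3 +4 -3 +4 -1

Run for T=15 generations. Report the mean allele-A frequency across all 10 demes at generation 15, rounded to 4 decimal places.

0.1122

t=0: k=[0 0 0 74 0 0 0 0 0 0]
t=1: x=[0.0000 0.0000 10.1715 53.1796 10.4294 0.0000 0.0000 0.0000 0.0000 0.0000] k=[0 0 7 51 6 0 0 0 0 0]
t=2: x=[0.0000 0.9456 11.9646 38.4158 11.5355 0.8584 0.0000 0.0000 0.0000 0.0000] k=[0 5 15 35 10 0 0 0 0 0]
t=3: x=[0.6653 5.5122 16.1294 28.5820 12.1788 1.4305 0.0000 0.0000 0.0000 0.0000] k=[0 8 13 32 10 0 0 0 0 0]
t=4: x=[1.0648 7.3369 14.7071 26.1462 11.7566 1.4305 0.0000 0.0000 0.0000 0.0000] k=[2 9 17 29 14 4 0 0 0 0]
t=5: x=[2.8367 8.8535 17.2760 25.1084 14.7917 4.9403 0.5804 0.0000 0.0000 0.0000] k=[0 10 15 29 14 2 3 0 0 0]
t=6: x=[1.3313 9.0092 15.9911 24.8290 14.5104 3.9003 2.5265 0.4413 0.0000 0.0000] k=[3 8 14 22 13 6 1 0 0 0]
t=7: x=[3.5238 7.8811 14.0358 19.5232 13.3649 6.4073 1.6160 0.1471 0.0000 0.0000] k=[1 10 11 19 16 5 2 0 0 0]
t=8: x=[2.1503 8.6006 11.7674 17.3705 14.9726 6.2444 2.2162 0.2943 0.0000 0.0000] k=[6 5 14 15 15 8 1 3 0 0]
t=9: x=[5.5891 6.1912 12.6547 14.7803 14.1085 8.1580 2.3403 2.4137 0.4474 0.0000] k=[9 8 11 18 12 10 4 4 0 0]
t=10: x=[8.4677 8.2894 11.3535 16.0952 12.6412 9.6223 5.0056 3.6072 0.5964 0.0000] k=[6 11 12 17 12 6 2 5 0 0]
t=11: x=[6.3939 10.1192 12.3392 15.5174 11.9376 6.4073 3.0848 4.0674 0.7455 0.0000] k=[2 10 9 19 13 6 1 4 0 0]
t=12: x=[2.9703 8.4644 10.3487 16.6730 12.9428 6.4073 2.1955 3.1677 0.5964 0.0000] k=[0 10 11 17 15 8 6 5 0 0]
t=13: x=[1.3313 8.4644 11.4915 15.7963 14.3899 8.8700 6.3460 4.6526 0.7455 0.0000] k=[2 6 12 18 14 8 8 3 2 0]
t=14: x=[2.4362 6.0748 11.7871 16.5136 13.8070 9.0123 7.5406 3.7327 1.9788 0.3023] k=[4 5 12 17 17 9 7 2 4 4]
t=15: x=[3.9440 5.6480 11.5112 16.2147 15.9771 10.0288 6.7993 3.1258 3.9510 4.3014] k=[6 9 8 13 12 13 11 0 8 3]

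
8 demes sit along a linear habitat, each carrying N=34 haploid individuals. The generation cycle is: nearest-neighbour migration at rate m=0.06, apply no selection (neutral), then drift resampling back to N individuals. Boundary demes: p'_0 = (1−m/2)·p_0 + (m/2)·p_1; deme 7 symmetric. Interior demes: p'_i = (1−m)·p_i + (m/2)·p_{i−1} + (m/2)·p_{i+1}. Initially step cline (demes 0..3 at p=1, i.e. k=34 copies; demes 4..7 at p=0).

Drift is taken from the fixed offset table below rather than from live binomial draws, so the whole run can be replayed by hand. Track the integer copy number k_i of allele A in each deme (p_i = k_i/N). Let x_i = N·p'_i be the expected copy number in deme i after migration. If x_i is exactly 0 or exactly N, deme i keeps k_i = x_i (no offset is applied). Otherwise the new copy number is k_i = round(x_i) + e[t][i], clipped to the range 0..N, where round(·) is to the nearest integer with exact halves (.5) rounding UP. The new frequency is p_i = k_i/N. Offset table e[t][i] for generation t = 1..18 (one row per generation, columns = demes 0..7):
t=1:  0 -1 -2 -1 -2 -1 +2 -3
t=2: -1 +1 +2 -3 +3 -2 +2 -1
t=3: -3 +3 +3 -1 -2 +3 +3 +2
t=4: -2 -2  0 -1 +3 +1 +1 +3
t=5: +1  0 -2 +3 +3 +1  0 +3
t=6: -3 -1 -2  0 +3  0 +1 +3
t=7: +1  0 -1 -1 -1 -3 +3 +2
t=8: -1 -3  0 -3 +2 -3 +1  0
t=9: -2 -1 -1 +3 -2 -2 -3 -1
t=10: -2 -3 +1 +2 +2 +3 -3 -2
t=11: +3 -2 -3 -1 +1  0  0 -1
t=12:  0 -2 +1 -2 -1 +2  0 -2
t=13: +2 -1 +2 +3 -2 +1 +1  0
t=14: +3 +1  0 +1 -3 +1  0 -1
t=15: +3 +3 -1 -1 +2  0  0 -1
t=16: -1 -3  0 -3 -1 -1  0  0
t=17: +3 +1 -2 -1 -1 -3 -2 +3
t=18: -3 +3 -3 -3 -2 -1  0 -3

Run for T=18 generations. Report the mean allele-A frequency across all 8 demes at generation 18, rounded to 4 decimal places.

0.4118

t=0: k=[34 34 34 34 0 0 0 0]
t=1: x=[34.0000 34.0000 34.0000 32.9800 1.0200 0.0000 0.0000 0.0000] k=[34 34 34 32 0 0 0 0]
t=2: x=[34.0000 34.0000 33.9400 31.1000 0.9600 0.0000 0.0000 0.0000] k=[34 34 34 28 4 0 0 0]
t=3: x=[34.0000 34.0000 33.8200 27.4600 4.6000 0.1200 0.0000 0.0000] k=[34 34 34 26 3 3 0 0]
t=4: x=[34.0000 34.0000 33.7600 25.5500 3.6900 2.9100 0.0900 0.0000] k=[34 34 34 25 7 4 1 0]
t=5: x=[34.0000 34.0000 33.7300 24.7300 7.4500 4.0000 1.0600 0.0300] k=[34 34 32 28 10 5 1 3]
t=6: x=[34.0000 33.9400 31.9400 27.5800 10.3900 5.0300 1.1800 2.9400] k=[34 33 30 28 13 5 2 6]
t=7: x=[33.9700 32.9400 30.0300 27.6100 13.2100 5.1500 2.2100 5.8800] k=[34 33 29 27 12 2 5 8]
t=8: x=[33.9700 32.9100 29.0600 26.6100 12.1500 2.3900 5.0000 7.9100] k=[33 30 29 24 14 0 6 8]
t=9: x=[32.9100 30.0600 28.8800 23.8500 13.8800 0.6000 5.8800 7.9400] k=[31 29 28 27 12 0 3 7]
t=10: x=[30.9400 29.0300 28.0000 26.5800 12.0900 0.4500 3.0300 6.8800] k=[29 26 29 29 14 3 0 5]
t=11: x=[28.9100 26.1800 28.9100 28.5500 14.1200 3.2400 0.2400 4.8500] k=[32 24 26 28 15 3 0 4]
t=12: x=[31.7600 24.3000 26.0000 27.5500 15.0300 3.2700 0.2100 3.8800] k=[32 22 27 26 14 5 0 2]
t=13: x=[31.7000 22.4500 26.8200 25.6700 14.0900 5.1200 0.2100 1.9400] k=[34 21 29 29 12 6 1 2]
t=14: x=[33.6100 21.6300 28.7600 28.4900 12.3300 6.0300 1.1800 1.9700] k=[34 23 29 29 9 7 1 1]
t=15: x=[33.6700 23.5100 28.8200 28.4000 9.5400 6.8800 1.1800 1.0000] k=[34 27 28 27 12 7 1 0]
t=16: x=[33.7900 27.2400 27.9400 26.5800 12.3000 6.9700 1.1500 0.0300] k=[33 24 28 24 11 6 1 0]
t=17: x=[32.7300 24.3900 27.7600 23.7300 11.2400 6.0000 1.1200 0.0300] k=[34 25 26 23 10 3 0 3]
t=18: x=[33.7300 25.3000 25.8800 22.7000 10.1800 3.1200 0.1800 2.9100] k=[31 28 23 20 8 2 0 0]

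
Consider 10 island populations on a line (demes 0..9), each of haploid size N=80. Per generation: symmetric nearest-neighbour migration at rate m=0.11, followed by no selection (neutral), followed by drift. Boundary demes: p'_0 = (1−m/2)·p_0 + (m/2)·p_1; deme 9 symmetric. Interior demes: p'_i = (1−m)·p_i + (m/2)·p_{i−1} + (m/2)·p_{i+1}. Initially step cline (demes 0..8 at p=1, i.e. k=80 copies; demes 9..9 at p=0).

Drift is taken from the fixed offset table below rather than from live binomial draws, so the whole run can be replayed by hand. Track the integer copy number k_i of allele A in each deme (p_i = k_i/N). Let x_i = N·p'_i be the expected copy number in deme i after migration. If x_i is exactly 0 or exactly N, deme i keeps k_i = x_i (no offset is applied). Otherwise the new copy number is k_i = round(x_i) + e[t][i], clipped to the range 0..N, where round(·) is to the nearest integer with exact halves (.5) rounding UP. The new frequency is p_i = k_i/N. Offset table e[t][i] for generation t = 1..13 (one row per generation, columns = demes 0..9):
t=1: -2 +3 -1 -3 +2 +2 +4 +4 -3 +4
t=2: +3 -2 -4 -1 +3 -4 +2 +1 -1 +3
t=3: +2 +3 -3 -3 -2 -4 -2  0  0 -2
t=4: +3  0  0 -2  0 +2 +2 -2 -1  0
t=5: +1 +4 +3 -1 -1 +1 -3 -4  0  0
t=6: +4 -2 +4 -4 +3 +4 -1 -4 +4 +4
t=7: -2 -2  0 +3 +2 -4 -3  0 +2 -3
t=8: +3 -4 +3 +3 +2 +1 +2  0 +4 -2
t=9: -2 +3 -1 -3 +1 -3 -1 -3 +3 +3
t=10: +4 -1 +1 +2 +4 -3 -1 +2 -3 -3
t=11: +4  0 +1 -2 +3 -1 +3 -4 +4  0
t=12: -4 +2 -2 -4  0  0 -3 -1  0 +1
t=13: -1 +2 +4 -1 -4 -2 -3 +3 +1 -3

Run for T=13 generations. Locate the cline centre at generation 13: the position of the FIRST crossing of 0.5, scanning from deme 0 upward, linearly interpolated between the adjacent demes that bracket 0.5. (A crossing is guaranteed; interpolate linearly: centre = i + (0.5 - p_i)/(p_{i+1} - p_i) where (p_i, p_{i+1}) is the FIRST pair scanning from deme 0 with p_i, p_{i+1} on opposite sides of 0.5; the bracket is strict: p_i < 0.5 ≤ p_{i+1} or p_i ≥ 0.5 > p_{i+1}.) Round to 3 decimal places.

t=0: k=[80 80 80 80 80 80 80 80 80 0]
t=1: x=[80.0000 80.0000 80.0000 80.0000 80.0000 80.0000 80.0000 80.0000 75.6000 4.4000] k=[80 80 80 80 80 80 80 80 73 8]
t=2: x=[80.0000 80.0000 80.0000 80.0000 80.0000 80.0000 80.0000 79.6150 69.8100 11.5750] k=[80 80 80 80 80 80 80 80 69 15]
t=3: x=[80.0000 80.0000 80.0000 80.0000 80.0000 80.0000 80.0000 79.3950 66.6350 17.9700] k=[80 80 80 80 80 80 80 79 67 16]
t=4: x=[80.0000 80.0000 80.0000 80.0000 80.0000 80.0000 79.9450 78.3950 64.8550 18.8050] k=[80 80 80 80 80 80 80 76 64 19]
t=5: x=[80.0000 80.0000 80.0000 80.0000 80.0000 80.0000 79.7800 75.5600 62.1850 21.4750] k=[80 80 80 80 80 80 77 72 62 21]
t=6: x=[80.0000 80.0000 80.0000 80.0000 80.0000 79.8350 76.8900 71.7250 60.2950 23.2550] k=[80 80 80 80 80 80 76 68 64 27]
t=7: x=[80.0000 80.0000 80.0000 80.0000 80.0000 79.7800 75.7800 68.2200 62.1850 29.0350] k=[80 80 80 80 80 76 73 68 64 26]
t=8: x=[80.0000 80.0000 80.0000 80.0000 79.7800 76.0550 72.8900 68.0550 62.1300 28.0900] k=[80 80 80 80 80 77 75 68 66 26]
t=9: x=[80.0000 80.0000 80.0000 80.0000 79.8350 77.0550 74.7250 68.2750 63.9100 28.2000] k=[80 80 80 80 80 74 74 65 67 31]
t=10: x=[80.0000 80.0000 80.0000 80.0000 79.6700 74.3300 73.5050 65.6050 64.9100 32.9800] k=[80 80 80 80 80 71 73 68 62 30]
t=11: x=[80.0000 80.0000 80.0000 80.0000 79.5050 71.6050 72.6150 67.9450 60.5700 31.7600] k=[80 80 80 80 80 71 76 64 65 32]
t=12: x=[80.0000 80.0000 80.0000 80.0000 79.5050 71.7700 75.0650 64.7150 63.1300 33.8150] k=[80 80 80 80 80 72 72 64 63 35]
t=13: x=[80.0000 80.0000 80.0000 80.0000 79.5600 72.4400 71.5600 64.3850 61.5150 36.5400] k=[80 80 80 80 76 70 69 67 63 34]

8.793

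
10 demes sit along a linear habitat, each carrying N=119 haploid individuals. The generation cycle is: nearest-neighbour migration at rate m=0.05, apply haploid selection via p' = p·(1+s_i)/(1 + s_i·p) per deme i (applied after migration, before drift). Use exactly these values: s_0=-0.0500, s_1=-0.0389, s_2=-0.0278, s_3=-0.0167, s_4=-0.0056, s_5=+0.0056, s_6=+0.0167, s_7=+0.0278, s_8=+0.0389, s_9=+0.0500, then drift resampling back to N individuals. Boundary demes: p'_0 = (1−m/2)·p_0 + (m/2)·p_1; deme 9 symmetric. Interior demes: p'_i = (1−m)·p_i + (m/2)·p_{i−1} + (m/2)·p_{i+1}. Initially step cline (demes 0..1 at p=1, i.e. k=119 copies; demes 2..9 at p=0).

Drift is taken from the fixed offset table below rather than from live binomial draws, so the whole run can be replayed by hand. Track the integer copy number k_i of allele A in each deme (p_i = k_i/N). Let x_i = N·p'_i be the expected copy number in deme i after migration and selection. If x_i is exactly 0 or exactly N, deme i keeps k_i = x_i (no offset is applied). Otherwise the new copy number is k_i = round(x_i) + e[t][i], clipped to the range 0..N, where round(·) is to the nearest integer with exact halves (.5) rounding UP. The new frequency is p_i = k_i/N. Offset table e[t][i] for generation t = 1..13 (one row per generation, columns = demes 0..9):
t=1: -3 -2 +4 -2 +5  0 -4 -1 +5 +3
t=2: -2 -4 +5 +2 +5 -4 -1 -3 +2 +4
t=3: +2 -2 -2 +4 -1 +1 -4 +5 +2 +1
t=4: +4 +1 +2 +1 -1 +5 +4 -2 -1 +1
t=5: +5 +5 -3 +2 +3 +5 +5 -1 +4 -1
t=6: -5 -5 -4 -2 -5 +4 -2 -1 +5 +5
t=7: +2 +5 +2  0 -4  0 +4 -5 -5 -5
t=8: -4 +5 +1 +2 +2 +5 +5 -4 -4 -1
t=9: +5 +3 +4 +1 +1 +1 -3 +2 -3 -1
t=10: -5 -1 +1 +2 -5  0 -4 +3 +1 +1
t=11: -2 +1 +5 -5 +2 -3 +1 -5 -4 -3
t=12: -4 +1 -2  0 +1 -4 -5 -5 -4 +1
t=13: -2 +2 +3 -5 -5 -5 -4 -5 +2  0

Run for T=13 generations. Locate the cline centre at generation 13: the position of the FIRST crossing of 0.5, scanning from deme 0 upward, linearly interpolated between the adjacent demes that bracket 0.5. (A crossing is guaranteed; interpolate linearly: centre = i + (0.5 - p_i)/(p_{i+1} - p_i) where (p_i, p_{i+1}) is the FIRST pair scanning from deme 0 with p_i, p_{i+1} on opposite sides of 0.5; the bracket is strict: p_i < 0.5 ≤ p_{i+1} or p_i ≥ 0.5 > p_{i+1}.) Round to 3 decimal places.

1.602

t=0: k=[119 119 0 0 0 0 0 0 0 0]
t=1: x=[119.0000 115.9077 2.8943 0.0000 0.0000 0.0000 0.0000 0.0000 0.0000 0.0000] k=[119 114 7 0 0 0 0 0 0 0]
t=2: x=[118.8684 111.1645 9.2564 0.1721 0.0000 0.0000 0.0000 0.0000 0.0000 0.0000] k=[117 107 14 2 0 0 0 0 0 0]
t=3: x=[116.6339 104.4251 15.6380 2.2131 0.0497 0.0000 0.0000 0.0000 0.0000 0.0000] k=[119 102 14 6 0 0 0 0 0 0]
t=4: x=[118.5527 99.5890 15.6136 5.9540 0.1492 0.0000 0.0000 0.0000 0.0000 0.0000] k=[119 101 18 7 0 0 0 0 0 0]
t=5: x=[118.5264 98.7161 19.3390 6.9884 0.1740 0.0000 0.0000 0.0000 0.0000 0.0000] k=[119 104 16 9 3 0 0 0 0 0]
t=6: x=[118.6053 101.5936 17.5980 8.8855 3.0582 0.0754 0.0000 0.0000 0.0000 0.0000] k=[114 97 14 7 0 4 0 0 0 0]
t=7: x=[113.3031 94.5891 15.5156 6.8899 0.2735 3.8206 0.1017 0.0000 0.0000 0.0000] k=[115 100 18 7 0 4 4 0 0 0]
t=8: x=[114.4036 97.6384 19.3145 6.9884 0.2735 3.9211 3.9630 0.1028 0.0000 0.0000] k=[110 103 20 9 2 9 9 0 0 0]
t=9: x=[109.3811 100.4882 21.3024 8.9595 2.3371 8.8707 8.9106 0.2312 0.0000 0.0000] k=[114 103 25 10 3 10 6 2 0 0]
t=10: x=[113.4603 100.7195 25.9976 10.0440 3.3318 9.7750 6.0951 2.1060 0.0519 0.0000] k=[108 100 27 12 0 10 2 5 1 0]
t=11: x=[107.2686 97.6897 27.8442 11.8935 0.5469 9.5992 2.3123 4.9536 1.1164 0.0262] k=[105 99 33 7 3 7 3 0 0 0]
t=12: x=[104.1979 96.7922 33.3195 7.4318 3.1826 6.8359 3.0742 0.0771 0.0000 0.0000] k=[100 98 31 7 4 3 0 0 0 0]
t=13: x=[99.1149 95.6390 31.4187 7.4072 4.0281 2.9661 0.0763 0.0000 0.0000 0.0000] k=[97 98 34 2 0 0 0 0 0 0]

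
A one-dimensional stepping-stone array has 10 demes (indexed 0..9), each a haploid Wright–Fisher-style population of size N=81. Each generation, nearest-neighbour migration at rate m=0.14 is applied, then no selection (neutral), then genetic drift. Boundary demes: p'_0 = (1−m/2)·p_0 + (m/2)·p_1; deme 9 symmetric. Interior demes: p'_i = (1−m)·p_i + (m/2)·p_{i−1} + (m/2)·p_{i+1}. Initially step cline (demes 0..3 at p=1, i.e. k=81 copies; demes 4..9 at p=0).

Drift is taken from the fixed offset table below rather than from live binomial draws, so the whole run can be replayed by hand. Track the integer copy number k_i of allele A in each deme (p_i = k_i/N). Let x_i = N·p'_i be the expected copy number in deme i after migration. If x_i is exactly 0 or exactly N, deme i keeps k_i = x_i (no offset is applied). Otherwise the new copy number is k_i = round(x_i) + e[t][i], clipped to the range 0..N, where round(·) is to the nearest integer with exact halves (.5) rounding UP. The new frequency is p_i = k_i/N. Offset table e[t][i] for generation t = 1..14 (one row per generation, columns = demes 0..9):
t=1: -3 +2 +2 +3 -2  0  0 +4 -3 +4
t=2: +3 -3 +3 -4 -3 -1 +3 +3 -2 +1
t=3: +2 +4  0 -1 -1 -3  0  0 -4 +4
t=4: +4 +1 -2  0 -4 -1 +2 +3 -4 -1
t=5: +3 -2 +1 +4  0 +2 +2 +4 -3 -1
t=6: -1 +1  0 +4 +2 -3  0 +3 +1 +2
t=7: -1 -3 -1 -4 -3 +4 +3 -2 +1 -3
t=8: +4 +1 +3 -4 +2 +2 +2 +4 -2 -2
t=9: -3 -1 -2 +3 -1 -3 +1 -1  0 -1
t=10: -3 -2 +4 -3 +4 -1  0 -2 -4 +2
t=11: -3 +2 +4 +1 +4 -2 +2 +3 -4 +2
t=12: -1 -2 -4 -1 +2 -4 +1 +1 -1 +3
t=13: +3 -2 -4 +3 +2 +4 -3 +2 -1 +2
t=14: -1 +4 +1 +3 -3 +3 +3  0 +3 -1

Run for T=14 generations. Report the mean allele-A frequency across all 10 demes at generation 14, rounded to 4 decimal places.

t=0: k=[81 81 81 81 0 0 0 0 0 0]
t=1: x=[81.0000 81.0000 81.0000 75.3300 5.6700 0.0000 0.0000 0.0000 0.0000 0.0000] k=[81 81 81 78 4 0 0 0 0 0]
t=2: x=[81.0000 81.0000 80.7900 73.0300 8.9000 0.2800 0.0000 0.0000 0.0000 0.0000] k=[81 81 81 69 6 0 0 0 0 0]
t=3: x=[81.0000 81.0000 80.1600 65.4300 9.9900 0.4200 0.0000 0.0000 0.0000 0.0000] k=[81 81 80 64 9 0 0 0 0 0]
t=4: x=[81.0000 80.9300 78.9500 61.2700 12.2200 0.6300 0.0000 0.0000 0.0000 0.0000] k=[81 81 77 61 8 0 0 0 0 0]
t=5: x=[81.0000 80.7200 76.1600 58.4100 11.1500 0.5600 0.0000 0.0000 0.0000 0.0000] k=[81 79 77 62 11 3 0 0 0 0]
t=6: x=[80.8600 79.0000 76.0900 59.4800 14.0100 3.3500 0.2100 0.0000 0.0000 0.0000] k=[80 80 76 63 16 0 0 0 0 0]
t=7: x=[80.0000 79.7200 75.3700 60.6200 18.1700 1.1200 0.0000 0.0000 0.0000 0.0000] k=[79 77 74 57 15 5 0 0 0 0]
t=8: x=[78.8600 76.9300 73.0200 55.2500 17.2400 5.3500 0.3500 0.0000 0.0000 0.0000] k=[81 78 76 51 19 7 2 0 0 0]
t=9: x=[80.7900 78.0700 74.3900 50.5100 20.4000 7.4900 2.2100 0.1400 0.0000 0.0000] k=[78 77 72 54 19 4 3 0 0 0]
t=10: x=[77.9300 76.7200 71.0900 52.8100 20.4000 4.9800 2.8600 0.2100 0.0000 0.0000] k=[75 75 75 50 24 4 3 0 0 0]
t=11: x=[75.0000 75.0000 73.2500 49.9300 24.4200 5.3300 2.8600 0.2100 0.0000 0.0000] k=[72 77 77 51 28 3 5 3 0 0]
t=12: x=[72.3500 76.6500 75.1800 51.2100 27.8600 4.8900 4.7200 2.9300 0.2100 0.0000] k=[71 75 71 50 30 1 6 4 0 0]
t=13: x=[71.2800 74.4400 69.8100 50.0700 29.3700 3.3800 5.5100 3.8600 0.2800 0.0000] k=[74 72 66 53 31 7 3 6 0 0]
t=14: x=[73.8600 71.7200 65.5100 52.3700 30.8600 8.4000 3.4900 5.3700 0.4200 0.0000] k=[73 76 67 55 28 11 6 5 3 0]

0.4000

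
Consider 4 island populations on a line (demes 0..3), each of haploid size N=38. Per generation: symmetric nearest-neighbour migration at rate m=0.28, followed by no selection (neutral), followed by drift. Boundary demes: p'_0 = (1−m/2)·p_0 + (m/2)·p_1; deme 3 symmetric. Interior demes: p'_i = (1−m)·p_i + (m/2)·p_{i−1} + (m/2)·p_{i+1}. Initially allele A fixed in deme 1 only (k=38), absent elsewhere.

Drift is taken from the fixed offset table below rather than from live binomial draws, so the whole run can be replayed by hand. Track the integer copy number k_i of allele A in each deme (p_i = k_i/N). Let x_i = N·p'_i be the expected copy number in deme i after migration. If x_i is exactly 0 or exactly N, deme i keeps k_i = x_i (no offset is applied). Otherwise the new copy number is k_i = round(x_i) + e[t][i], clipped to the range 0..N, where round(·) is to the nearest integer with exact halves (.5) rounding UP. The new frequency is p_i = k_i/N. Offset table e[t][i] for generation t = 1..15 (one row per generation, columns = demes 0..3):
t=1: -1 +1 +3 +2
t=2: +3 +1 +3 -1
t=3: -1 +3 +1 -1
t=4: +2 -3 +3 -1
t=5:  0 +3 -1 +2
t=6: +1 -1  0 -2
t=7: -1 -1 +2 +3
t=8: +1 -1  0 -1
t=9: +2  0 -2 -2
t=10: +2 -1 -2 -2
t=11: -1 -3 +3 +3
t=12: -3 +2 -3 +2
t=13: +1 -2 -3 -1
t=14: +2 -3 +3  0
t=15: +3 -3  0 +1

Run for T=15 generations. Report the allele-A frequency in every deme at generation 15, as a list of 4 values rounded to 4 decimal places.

t=0: k=[0 38 0 0]
t=1: x=[5.3200 27.3600 5.3200 0.0000] k=[4 28 8 0]
t=2: x=[7.3600 21.8400 9.6800 1.1200] k=[10 23 13 0]
t=3: x=[11.8200 19.7800 12.5800 1.8200] k=[11 23 14 1]
t=4: x=[12.6800 20.0600 13.4400 2.8200] k=[15 17 16 2]
t=5: x=[15.2800 16.5800 14.1800 3.9600] k=[15 20 13 6]
t=6: x=[15.7000 18.3200 13.0000 6.9800] k=[17 17 13 5]
t=7: x=[17.0000 16.4400 12.4400 6.1200] k=[16 15 14 9]
t=8: x=[15.8600 15.0000 13.4400 9.7000] k=[17 14 13 9]
t=9: x=[16.5800 14.2800 12.5800 9.5600] k=[19 14 11 8]
t=10: x=[18.3000 14.2800 11.0000 8.4200] k=[20 13 9 6]
t=11: x=[19.0200 13.4200 9.1400 6.4200] k=[18 10 12 9]
t=12: x=[16.8800 11.4000 11.3000 9.4200] k=[14 13 8 11]
t=13: x=[13.8600 12.4400 9.1200 10.5800] k=[15 10 6 10]
t=14: x=[14.3000 10.1400 7.1200 9.4400] k=[16 7 10 9]
t=15: x=[14.7400 8.6800 9.4400 9.1400] k=[18 6 9 10]

[0.4737, 0.1579, 0.2368, 0.2632]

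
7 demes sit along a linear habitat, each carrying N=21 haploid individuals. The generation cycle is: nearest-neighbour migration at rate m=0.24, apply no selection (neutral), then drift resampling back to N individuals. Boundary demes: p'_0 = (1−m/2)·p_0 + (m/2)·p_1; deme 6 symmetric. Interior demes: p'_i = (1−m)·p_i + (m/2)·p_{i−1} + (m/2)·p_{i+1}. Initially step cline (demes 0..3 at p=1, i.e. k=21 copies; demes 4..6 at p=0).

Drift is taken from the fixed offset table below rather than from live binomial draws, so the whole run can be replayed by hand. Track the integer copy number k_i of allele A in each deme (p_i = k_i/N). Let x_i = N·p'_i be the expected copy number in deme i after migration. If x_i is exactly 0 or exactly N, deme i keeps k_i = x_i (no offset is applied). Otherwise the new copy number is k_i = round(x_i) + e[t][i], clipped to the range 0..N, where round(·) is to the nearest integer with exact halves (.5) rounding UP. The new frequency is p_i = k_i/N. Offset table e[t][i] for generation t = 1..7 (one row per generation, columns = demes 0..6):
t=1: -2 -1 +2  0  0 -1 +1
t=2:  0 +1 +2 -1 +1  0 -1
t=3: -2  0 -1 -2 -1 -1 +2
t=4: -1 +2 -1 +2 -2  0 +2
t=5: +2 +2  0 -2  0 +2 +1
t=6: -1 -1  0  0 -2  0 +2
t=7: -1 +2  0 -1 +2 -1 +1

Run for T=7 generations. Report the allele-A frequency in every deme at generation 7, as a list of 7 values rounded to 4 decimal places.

[0.9524, 1.0000, 0.8571, 0.5238, 0.2857, 0.0952, 0.1905]

t=0: k=[21 21 21 21 0 0 0]
t=1: x=[21.0000 21.0000 21.0000 18.4800 2.5200 0.0000 0.0000] k=[21 21 21 18 3 0 0]
t=2: x=[21.0000 21.0000 20.6400 16.5600 4.4400 0.3600 0.0000] k=[21 21 21 16 5 0 0]
t=3: x=[21.0000 21.0000 20.4000 15.2800 5.7200 0.6000 0.0000] k=[21 21 19 13 5 0 0]
t=4: x=[21.0000 20.7600 18.5200 12.7600 5.3600 0.6000 0.0000] k=[21 21 18 15 3 1 0]
t=5: x=[21.0000 20.6400 18.0000 13.9200 4.2000 1.1200 0.1200] k=[21 21 18 12 4 3 1]
t=6: x=[21.0000 20.6400 17.6400 11.7600 4.8400 2.8800 1.2400] k=[21 20 18 12 3 3 3]
t=7: x=[20.8800 19.8800 17.5200 11.6400 4.0800 3.0000 3.0000] k=[20 21 18 11 6 2 4]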